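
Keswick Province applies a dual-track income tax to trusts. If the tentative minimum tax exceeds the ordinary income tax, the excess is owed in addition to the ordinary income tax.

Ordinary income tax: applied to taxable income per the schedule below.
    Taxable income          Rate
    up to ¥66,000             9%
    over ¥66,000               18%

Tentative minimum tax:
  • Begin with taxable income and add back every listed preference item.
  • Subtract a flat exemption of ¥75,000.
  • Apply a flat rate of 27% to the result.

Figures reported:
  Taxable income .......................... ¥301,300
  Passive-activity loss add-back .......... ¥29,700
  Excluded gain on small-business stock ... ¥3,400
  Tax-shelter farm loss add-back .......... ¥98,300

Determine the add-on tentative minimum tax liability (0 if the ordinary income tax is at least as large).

Tentative minimum tax:
  Adjusted income: ¥301,300 + ¥29,700 + ¥3,400 + ¥98,300 = ¥432,700
  Less exemption ¥75,000 → base ¥357,700
  ¥357,700 × 27% = ¥96,579

Ordinary income tax:
  ¥66,000 × 9% = ¥5,940
  ¥235,300 × 18% = ¥42,354
  → ¥48,294

Excess of tentative minimum tax over ordinary income tax: ¥96,579 − ¥48,294 = ¥48,285.

¥48,285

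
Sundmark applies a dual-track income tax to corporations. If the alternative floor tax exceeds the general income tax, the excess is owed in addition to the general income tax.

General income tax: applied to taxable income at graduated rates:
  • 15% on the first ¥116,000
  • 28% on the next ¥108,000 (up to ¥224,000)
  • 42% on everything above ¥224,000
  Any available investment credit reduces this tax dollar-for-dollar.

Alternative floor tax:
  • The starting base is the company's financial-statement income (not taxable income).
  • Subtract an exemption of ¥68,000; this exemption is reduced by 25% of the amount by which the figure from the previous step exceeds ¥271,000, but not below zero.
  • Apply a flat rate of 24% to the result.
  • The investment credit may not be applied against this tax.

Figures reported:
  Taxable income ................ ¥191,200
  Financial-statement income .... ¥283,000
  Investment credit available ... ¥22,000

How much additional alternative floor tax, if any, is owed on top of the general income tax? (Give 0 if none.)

¥35,864

Alternative floor tax:
  Base (financial-statement income): ¥283,000
  Exemption: ¥68,000 − 25% × (¥283,000 − ¥271,000) = ¥68,000 − ¥3,000 = ¥65,000
  Base: ¥283,000 − ¥65,000 = ¥218,000
  ¥218,000 × 24% = ¥52,320

General income tax:
  ¥116,000 × 15% = ¥17,400
  ¥75,200 × 28% = ¥21,056
  → ¥38,456
  Less investment credit ¥22,000 → ¥16,456

Excess of alternative floor tax over general income tax: ¥52,320 − ¥16,456 = ¥35,864.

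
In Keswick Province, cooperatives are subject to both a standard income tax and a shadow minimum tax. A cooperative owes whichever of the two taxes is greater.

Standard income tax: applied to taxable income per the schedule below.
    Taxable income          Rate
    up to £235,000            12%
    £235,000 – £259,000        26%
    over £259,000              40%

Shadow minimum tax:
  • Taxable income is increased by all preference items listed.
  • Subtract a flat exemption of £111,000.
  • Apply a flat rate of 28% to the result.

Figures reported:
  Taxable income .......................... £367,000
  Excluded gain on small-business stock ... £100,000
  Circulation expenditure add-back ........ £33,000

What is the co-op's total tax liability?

Shadow minimum tax:
  Adjusted income: £367,000 + £100,000 + £33,000 = £500,000
  Less exemption £111,000 → base £389,000
  £389,000 × 28% = £108,920

Standard income tax:
  £235,000 × 12% = £28,200
  £24,000 × 26% = £6,240
  £108,000 × 40% = £43,200
  → £77,640

£108,920 > £77,640, so the shadow minimum tax is the binding amount.

£108,920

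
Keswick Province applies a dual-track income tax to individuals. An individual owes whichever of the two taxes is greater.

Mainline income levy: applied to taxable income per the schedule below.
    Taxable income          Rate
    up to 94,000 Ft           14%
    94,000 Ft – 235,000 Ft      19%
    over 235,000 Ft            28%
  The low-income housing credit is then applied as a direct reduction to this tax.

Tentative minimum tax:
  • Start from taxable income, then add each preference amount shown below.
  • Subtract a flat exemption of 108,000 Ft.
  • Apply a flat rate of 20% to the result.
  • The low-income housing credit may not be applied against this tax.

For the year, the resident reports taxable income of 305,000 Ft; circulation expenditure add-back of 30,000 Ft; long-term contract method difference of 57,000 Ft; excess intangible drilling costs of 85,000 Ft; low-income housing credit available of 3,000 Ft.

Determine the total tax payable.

Mainline income levy:
  94,000 Ft × 14% = 13,160 Ft
  141,000 Ft × 19% = 26,790 Ft
  70,000 Ft × 28% = 19,600 Ft
  → 59,550 Ft
  Less low-income housing credit 3,000 Ft → 56,550 Ft

Tentative minimum tax:
  Adjusted income: 305,000 Ft + 30,000 Ft + 57,000 Ft + 85,000 Ft = 477,000 Ft
  Less exemption 108,000 Ft → base 369,000 Ft
  369,000 Ft × 20% = 73,800 Ft

73,800 Ft > 56,550 Ft, so the tentative minimum tax is the binding amount.

73,800 Ft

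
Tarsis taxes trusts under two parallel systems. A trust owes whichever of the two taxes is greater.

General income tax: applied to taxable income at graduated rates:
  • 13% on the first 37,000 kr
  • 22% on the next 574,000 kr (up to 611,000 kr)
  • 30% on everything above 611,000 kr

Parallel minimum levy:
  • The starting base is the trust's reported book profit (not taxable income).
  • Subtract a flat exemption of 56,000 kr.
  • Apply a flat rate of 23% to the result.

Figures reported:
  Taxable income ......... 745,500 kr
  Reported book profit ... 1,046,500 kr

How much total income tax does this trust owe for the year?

227,815 kr

Parallel minimum levy:
  Base (reported book profit): 1,046,500 kr
  Less exemption 56,000 kr → base 990,500 kr
  990,500 kr × 23% = 227,815 kr

General income tax:
  37,000 kr × 13% = 4,810 kr
  574,000 kr × 22% = 126,280 kr
  134,500 kr × 30% = 40,350 kr
  → 171,440 kr

227,815 kr > 171,440 kr, so the parallel minimum levy is the binding amount.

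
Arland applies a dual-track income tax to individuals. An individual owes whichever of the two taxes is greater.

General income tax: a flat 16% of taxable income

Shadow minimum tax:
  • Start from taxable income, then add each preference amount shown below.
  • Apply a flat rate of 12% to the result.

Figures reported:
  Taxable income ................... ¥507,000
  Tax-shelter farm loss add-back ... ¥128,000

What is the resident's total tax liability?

Shadow minimum tax:
  Adjusted income: ¥507,000 + ¥128,000 = ¥635,000
  ¥635,000 × 12% = ¥76,200

General income tax:
  ¥507,000 × 16% = ¥81,120

¥81,120 > ¥76,200, so the general income tax governs.

¥81,120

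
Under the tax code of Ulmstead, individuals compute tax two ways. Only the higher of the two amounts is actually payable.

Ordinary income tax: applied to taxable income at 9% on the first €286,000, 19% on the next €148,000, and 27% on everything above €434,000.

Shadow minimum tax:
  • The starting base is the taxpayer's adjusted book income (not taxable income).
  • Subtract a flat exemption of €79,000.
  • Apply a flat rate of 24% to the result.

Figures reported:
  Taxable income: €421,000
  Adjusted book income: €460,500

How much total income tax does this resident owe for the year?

Ordinary income tax:
  €286,000 × 9% = €25,740
  €135,000 × 19% = €25,650
  → €51,390

Shadow minimum tax:
  Base (adjusted book income): €460,500
  Less exemption €79,000 → base €381,500
  €381,500 × 24% = €91,560

€91,560 > €51,390, so the shadow minimum tax is the binding amount.

€91,560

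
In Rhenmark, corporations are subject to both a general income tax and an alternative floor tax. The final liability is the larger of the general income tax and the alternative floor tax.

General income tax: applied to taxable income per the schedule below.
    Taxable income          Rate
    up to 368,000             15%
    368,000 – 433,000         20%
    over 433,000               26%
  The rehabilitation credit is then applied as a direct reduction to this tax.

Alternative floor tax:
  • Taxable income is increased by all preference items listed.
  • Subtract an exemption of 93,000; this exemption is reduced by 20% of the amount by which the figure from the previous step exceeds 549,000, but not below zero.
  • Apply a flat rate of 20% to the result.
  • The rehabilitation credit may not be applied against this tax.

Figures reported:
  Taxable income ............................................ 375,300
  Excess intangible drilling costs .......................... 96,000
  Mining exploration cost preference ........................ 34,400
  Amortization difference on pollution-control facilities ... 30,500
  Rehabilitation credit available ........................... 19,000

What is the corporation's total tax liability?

88,640

Alternative floor tax:
  Adjusted income: 375,300 + 96,000 + 34,400 + 30,500 = 536,200
  Exemption: 536,200 ≤ 549,000, so full 93,000 applies
  Base: 536,200 − 93,000 = 443,200
  443,200 × 20% = 88,640

General income tax:
  368,000 × 15% = 55,200
  7,300 × 20% = 1,460
  → 56,660
  Less rehabilitation credit 19,000 → 37,660

88,640 > 37,660, so the alternative floor tax is the binding amount.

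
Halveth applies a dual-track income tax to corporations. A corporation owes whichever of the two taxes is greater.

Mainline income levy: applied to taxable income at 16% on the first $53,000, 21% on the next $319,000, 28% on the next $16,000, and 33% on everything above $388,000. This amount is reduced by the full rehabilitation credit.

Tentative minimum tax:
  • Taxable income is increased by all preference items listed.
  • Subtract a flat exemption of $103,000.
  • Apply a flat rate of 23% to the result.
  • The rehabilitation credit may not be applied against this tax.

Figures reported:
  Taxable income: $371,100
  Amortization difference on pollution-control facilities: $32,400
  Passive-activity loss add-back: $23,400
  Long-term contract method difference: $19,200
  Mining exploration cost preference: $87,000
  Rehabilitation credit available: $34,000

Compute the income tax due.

Mainline income levy:
  $53,000 × 16% = $8,480
  $318,100 × 21% = $66,801
  → $75,281
  Less rehabilitation credit $34,000 → $41,281

Tentative minimum tax:
  Adjusted income: $371,100 + $32,400 + $23,400 + $19,200 + $87,000 = $533,100
  Less exemption $103,000 → base $430,100
  $430,100 × 23% = $98,923

$98,923 > $41,281, so the tentative minimum tax is the binding amount.

$98,923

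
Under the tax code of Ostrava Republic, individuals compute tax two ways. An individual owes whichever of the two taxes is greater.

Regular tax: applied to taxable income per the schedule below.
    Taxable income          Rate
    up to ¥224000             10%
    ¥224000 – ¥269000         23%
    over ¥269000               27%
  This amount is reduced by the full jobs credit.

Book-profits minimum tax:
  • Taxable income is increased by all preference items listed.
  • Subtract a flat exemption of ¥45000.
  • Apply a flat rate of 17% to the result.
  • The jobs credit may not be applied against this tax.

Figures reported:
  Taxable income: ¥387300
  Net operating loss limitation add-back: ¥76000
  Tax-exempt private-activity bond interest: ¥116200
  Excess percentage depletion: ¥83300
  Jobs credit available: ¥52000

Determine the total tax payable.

¥105026

Book-profits minimum tax:
  Adjusted income: ¥387300 + ¥76000 + ¥116200 + ¥83300 = ¥662800
  Less exemption ¥45000 → base ¥617800
  ¥617800 × 17% = ¥105026

Regular tax:
  ¥224000 × 10% = ¥22400
  ¥45000 × 23% = ¥10350
  ¥118300 × 27% = ¥31941
  → ¥64691
  Less jobs credit ¥52000 → ¥12691

¥105026 > ¥12691, so the book-profits minimum tax is the binding amount.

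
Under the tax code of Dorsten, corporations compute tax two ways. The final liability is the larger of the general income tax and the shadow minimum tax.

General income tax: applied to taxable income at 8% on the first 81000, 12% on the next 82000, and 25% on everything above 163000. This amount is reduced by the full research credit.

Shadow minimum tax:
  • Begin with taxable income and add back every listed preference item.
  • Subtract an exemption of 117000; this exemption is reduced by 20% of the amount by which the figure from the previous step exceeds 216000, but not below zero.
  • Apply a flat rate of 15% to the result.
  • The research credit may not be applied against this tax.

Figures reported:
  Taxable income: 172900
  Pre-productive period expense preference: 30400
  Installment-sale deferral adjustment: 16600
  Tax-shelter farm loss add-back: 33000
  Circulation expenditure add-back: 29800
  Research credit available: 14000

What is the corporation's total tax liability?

Shadow minimum tax:
  Adjusted income: 172900 + 30400 + 16600 + 33000 + 29800 = 282700
  Exemption: 117000 − 20% × (282700 − 216000) = 117000 − 13340 = 103660
  Base: 282700 − 103660 = 179040
  179040 × 15% = 26856

General income tax:
  81000 × 8% = 6480
  82000 × 12% = 9840
  9900 × 25% = 2475
  → 18795
  Less research credit 14000 → 4795

26856 > 4795, so the shadow minimum tax is the binding amount.

26856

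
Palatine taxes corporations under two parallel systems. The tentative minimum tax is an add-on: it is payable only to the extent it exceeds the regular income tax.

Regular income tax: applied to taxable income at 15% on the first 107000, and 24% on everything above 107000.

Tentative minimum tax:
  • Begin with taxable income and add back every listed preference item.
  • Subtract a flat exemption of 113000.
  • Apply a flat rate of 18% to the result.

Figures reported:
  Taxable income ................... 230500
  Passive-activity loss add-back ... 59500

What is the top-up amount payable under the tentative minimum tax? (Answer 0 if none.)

0

Tentative minimum tax:
  Adjusted income: 230500 + 59500 = 290000
  Less exemption 113000 → base 177000
  177000 × 18% = 31860

Regular income tax:
  107000 × 15% = 16050
  123500 × 24% = 29640
  → 45690

31860 ≤ 45690, so no add-on is due.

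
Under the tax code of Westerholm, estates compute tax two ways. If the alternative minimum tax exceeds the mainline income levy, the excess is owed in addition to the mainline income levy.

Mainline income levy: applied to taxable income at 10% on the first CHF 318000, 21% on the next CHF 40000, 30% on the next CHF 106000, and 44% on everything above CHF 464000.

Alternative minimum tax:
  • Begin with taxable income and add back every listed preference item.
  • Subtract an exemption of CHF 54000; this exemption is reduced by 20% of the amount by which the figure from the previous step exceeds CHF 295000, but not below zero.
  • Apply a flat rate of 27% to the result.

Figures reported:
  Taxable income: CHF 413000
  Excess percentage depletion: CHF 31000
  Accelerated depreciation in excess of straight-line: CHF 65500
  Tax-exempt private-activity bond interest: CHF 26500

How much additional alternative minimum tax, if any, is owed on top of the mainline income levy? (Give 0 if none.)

Alternative minimum tax:
  Adjusted income: CHF 413000 + CHF 31000 + CHF 65500 + CHF 26500 = CHF 536000
  Exemption: CHF 54000 − 20% × (CHF 536000 − CHF 295000) = CHF 54000 − CHF 48200 = CHF 5800
  Base: CHF 536000 − CHF 5800 = CHF 530200
  CHF 530200 × 27% = CHF 143154

Mainline income levy:
  CHF 318000 × 10% = CHF 31800
  CHF 40000 × 21% = CHF 8400
  CHF 55000 × 30% = CHF 16500
  → CHF 56700

Excess of alternative minimum tax over mainline income levy: CHF 143154 − CHF 56700 = CHF 86454.

CHF 86454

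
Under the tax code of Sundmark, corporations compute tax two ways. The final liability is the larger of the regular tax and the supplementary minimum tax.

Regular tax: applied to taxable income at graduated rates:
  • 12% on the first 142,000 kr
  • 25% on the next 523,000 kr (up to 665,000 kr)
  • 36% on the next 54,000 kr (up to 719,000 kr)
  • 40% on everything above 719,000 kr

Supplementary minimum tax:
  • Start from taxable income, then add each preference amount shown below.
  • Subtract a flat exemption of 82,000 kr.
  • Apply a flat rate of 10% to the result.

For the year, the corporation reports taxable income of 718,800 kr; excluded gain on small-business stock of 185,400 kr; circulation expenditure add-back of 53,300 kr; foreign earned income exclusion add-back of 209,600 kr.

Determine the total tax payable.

167,158 kr

Supplementary minimum tax:
  Adjusted income: 718,800 kr + 185,400 kr + 53,300 kr + 209,600 kr = 1,167,100 kr
  Less exemption 82,000 kr → base 1,085,100 kr
  1,085,100 kr × 10% = 108,510 kr

Regular tax:
  142,000 kr × 12% = 17,040 kr
  523,000 kr × 25% = 130,750 kr
  53,800 kr × 36% = 19,368 kr
  → 167,158 kr

167,158 kr > 108,510 kr, so the regular tax governs.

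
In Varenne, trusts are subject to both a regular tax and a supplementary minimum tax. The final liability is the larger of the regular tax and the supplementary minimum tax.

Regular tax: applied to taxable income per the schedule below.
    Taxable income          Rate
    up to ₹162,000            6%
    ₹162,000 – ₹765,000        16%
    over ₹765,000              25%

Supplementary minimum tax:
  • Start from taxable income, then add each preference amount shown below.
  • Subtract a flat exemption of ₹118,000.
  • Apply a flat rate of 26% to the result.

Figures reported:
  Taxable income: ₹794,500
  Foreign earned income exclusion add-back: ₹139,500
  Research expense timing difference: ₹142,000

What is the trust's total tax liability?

₹249,080

Supplementary minimum tax:
  Adjusted income: ₹794,500 + ₹139,500 + ₹142,000 = ₹1,076,000
  Less exemption ₹118,000 → base ₹958,000
  ₹958,000 × 26% = ₹249,080

Regular tax:
  ₹162,000 × 6% = ₹9,720
  ₹603,000 × 16% = ₹96,480
  ₹29,500 × 25% = ₹7,375
  → ₹113,575

₹249,080 > ₹113,575, so the supplementary minimum tax is the binding amount.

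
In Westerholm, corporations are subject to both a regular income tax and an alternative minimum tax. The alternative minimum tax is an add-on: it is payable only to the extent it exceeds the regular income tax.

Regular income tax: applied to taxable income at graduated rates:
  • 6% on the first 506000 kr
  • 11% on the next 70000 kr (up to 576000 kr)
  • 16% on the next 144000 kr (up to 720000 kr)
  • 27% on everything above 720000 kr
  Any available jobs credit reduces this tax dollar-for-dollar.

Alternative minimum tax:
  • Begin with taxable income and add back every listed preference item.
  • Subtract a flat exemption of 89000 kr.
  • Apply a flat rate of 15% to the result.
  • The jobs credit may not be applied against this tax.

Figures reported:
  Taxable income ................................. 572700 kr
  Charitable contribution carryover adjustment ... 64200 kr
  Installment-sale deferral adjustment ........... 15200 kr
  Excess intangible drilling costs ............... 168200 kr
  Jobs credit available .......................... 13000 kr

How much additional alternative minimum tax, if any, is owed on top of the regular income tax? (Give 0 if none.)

Alternative minimum tax:
  Adjusted income: 572700 kr + 64200 kr + 15200 kr + 168200 kr = 820300 kr
  Less exemption 89000 kr → base 731300 kr
  731300 kr × 15% = 109695 kr

Regular income tax:
  506000 kr × 6% = 30360 kr
  66700 kr × 11% = 7337 kr
  → 37697 kr
  Less jobs credit 13000 kr → 24697 kr

Excess of alternative minimum tax over regular income tax: 109695 kr − 24697 kr = 84998 kr.

84998 kr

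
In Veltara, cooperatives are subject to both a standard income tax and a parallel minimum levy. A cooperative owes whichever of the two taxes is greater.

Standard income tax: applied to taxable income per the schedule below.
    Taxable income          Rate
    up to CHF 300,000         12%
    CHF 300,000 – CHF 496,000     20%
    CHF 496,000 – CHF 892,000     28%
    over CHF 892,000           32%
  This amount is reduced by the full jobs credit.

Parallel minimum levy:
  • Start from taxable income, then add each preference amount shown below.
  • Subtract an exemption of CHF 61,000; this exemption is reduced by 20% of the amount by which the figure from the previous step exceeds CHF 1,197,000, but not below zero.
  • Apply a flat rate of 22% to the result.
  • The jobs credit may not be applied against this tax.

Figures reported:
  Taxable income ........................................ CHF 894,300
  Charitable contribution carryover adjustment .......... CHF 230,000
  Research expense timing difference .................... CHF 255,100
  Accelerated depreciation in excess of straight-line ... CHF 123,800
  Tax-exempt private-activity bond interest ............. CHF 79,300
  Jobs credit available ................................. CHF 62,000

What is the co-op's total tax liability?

Standard income tax:
  CHF 300,000 × 12% = CHF 36,000
  CHF 196,000 × 20% = CHF 39,200
  CHF 396,000 × 28% = CHF 110,880
  CHF 2,300 × 32% = CHF 736
  → CHF 186,816
  Less jobs credit CHF 62,000 → CHF 124,816

Parallel minimum levy:
  Adjusted income: CHF 894,300 + CHF 230,000 + CHF 255,100 + CHF 123,800 + CHF 79,300 = CHF 1,582,500
  Exemption: 20% × (CHF 1,582,500 − CHF 1,197,000) = CHF 77,100 ≥ CHF 61,000, so the exemption is fully phased out
  Base: CHF 1,582,500 − CHF 0 = CHF 1,582,500
  CHF 1,582,500 × 22% = CHF 348,150

CHF 348,150 > CHF 124,816, so the parallel minimum levy is the binding amount.

CHF 348,150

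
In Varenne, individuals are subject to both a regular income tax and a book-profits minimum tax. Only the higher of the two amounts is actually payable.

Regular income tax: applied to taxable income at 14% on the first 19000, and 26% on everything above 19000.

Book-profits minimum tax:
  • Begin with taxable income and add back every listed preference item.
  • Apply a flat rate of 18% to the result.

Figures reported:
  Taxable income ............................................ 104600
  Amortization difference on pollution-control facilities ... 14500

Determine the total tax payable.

Regular income tax:
  19000 × 14% = 2660
  85600 × 26% = 22256
  → 24916

Book-profits minimum tax:
  Adjusted income: 104600 + 14500 = 119100
  119100 × 18% = 21438

24916 > 21438, so the regular income tax governs.

24916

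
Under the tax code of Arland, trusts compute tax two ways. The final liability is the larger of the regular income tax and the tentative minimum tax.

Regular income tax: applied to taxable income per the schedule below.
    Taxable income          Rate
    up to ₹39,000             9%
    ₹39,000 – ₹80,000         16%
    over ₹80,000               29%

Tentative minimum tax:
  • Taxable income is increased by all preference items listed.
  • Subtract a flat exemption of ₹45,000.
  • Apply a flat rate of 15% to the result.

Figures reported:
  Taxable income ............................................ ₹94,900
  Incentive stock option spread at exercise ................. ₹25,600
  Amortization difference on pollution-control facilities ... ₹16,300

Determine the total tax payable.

₹14,391

Regular income tax:
  ₹39,000 × 9% = ₹3,510
  ₹41,000 × 16% = ₹6,560
  ₹14,900 × 29% = ₹4,321
  → ₹14,391

Tentative minimum tax:
  Adjusted income: ₹94,900 + ₹25,600 + ₹16,300 = ₹136,800
  Less exemption ₹45,000 → base ₹91,800
  ₹91,800 × 15% = ₹13,770

₹14,391 > ₹13,770, so the regular income tax governs.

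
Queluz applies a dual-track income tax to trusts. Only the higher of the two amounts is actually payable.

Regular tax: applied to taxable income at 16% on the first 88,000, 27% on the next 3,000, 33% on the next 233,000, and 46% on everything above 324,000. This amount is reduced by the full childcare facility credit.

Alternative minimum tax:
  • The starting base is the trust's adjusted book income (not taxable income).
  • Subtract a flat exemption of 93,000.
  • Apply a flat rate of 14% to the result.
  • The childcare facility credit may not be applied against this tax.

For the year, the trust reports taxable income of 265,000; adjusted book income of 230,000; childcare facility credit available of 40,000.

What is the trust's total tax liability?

32,310

Alternative minimum tax:
  Base (adjusted book income): 230,000
  Less exemption 93,000 → base 137,000
  137,000 × 14% = 19,180

Regular tax:
  88,000 × 16% = 14,080
  3,000 × 27% = 810
  174,000 × 33% = 57,420
  → 72,310
  Less childcare facility credit 40,000 → 32,310

32,310 > 19,180, so the regular tax governs.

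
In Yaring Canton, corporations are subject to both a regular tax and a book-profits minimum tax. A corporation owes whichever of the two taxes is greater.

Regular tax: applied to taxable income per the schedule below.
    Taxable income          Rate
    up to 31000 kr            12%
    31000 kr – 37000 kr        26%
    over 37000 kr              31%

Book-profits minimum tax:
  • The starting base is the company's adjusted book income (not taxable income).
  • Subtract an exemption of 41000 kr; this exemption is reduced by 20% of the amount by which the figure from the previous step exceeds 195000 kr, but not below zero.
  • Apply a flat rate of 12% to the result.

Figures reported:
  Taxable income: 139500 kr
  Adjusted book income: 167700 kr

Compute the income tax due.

37055 kr

Book-profits minimum tax:
  Base (adjusted book income): 167700 kr
  Exemption: 167700 kr ≤ 195000 kr, so full 41000 kr applies
  Base: 167700 kr − 41000 kr = 126700 kr
  126700 kr × 12% = 15204 kr

Regular tax:
  31000 kr × 12% = 3720 kr
  6000 kr × 26% = 1560 kr
  102500 kr × 31% = 31775 kr
  → 37055 kr

37055 kr > 15204 kr, so the regular tax governs.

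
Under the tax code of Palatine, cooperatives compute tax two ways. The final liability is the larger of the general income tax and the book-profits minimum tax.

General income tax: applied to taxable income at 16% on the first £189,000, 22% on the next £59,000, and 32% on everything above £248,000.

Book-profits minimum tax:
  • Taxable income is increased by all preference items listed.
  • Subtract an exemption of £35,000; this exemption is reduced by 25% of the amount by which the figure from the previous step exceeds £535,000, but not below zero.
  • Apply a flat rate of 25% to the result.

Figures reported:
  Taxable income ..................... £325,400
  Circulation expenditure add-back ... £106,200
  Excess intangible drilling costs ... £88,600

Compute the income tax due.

£121,300

Book-profits minimum tax:
  Adjusted income: £325,400 + £106,200 + £88,600 = £520,200
  Exemption: £520,200 ≤ £535,000, so full £35,000 applies
  Base: £520,200 − £35,000 = £485,200
  £485,200 × 25% = £121,300

General income tax:
  £189,000 × 16% = £30,240
  £59,000 × 22% = £12,980
  £77,400 × 32% = £24,768
  → £67,988

£121,300 > £67,988, so the book-profits minimum tax is the binding amount.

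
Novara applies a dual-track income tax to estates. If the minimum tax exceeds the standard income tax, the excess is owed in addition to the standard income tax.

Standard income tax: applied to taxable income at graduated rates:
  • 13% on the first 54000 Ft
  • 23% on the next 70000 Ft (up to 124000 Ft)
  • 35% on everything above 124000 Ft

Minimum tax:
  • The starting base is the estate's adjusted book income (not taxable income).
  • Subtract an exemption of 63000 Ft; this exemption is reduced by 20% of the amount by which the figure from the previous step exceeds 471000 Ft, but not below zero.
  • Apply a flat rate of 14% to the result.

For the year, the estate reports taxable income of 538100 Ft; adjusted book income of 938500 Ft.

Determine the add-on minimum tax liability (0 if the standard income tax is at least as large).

0 Ft

Minimum tax:
  Base (adjusted book income): 938500 Ft
  Exemption: 20% × (938500 Ft − 471000 Ft) = 93500 Ft ≥ 63000 Ft, so the exemption is fully phased out
  Base: 938500 Ft − 0 Ft = 938500 Ft
  938500 Ft × 14% = 131390 Ft

Standard income tax:
  54000 Ft × 13% = 7020 Ft
  70000 Ft × 23% = 16100 Ft
  414100 Ft × 35% = 144935 Ft
  → 168055 Ft

131390 Ft ≤ 168055 Ft, so no add-on is due.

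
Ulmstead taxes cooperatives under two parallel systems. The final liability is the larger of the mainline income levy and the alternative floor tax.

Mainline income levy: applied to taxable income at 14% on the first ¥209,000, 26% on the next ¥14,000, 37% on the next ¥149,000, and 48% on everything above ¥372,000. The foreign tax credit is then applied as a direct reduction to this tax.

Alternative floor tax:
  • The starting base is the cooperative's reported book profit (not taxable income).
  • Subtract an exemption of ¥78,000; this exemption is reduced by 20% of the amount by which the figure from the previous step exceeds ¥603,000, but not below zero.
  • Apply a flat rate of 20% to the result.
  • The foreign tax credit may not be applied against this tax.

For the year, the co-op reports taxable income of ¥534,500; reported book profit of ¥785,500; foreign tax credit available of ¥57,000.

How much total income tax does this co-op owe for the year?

Alternative floor tax:
  Base (reported book profit): ¥785,500
  Exemption: ¥78,000 − 20% × (¥785,500 − ¥603,000) = ¥78,000 − ¥36,500 = ¥41,500
  Base: ¥785,500 − ¥41,500 = ¥744,000
  ¥744,000 × 20% = ¥148,800

Mainline income levy:
  ¥209,000 × 14% = ¥29,260
  ¥14,000 × 26% = ¥3,640
  ¥149,000 × 37% = ¥55,130
  ¥162,500 × 48% = ¥78,000
  → ¥166,030
  Less foreign tax credit ¥57,000 → ¥109,030

¥148,800 > ¥109,030, so the alternative floor tax is the binding amount.

¥148,800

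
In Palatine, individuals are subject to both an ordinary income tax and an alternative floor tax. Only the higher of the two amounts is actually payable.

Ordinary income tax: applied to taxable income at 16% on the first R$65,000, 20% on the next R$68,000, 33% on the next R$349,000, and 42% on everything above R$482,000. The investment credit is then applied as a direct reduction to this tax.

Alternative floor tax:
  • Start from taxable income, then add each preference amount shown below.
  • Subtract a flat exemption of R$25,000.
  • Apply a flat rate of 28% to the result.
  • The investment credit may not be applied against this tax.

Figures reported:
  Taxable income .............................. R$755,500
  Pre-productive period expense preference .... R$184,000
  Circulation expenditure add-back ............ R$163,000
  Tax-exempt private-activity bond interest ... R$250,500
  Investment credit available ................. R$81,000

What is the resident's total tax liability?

Alternative floor tax:
  Adjusted income: R$755,500 + R$184,000 + R$163,000 + R$250,500 = R$1,353,000
  Less exemption R$25,000 → base R$1,328,000
  R$1,328,000 × 28% = R$371,840

Ordinary income tax:
  R$65,000 × 16% = R$10,400
  R$68,000 × 20% = R$13,600
  R$349,000 × 33% = R$115,170
  R$273,500 × 42% = R$114,870
  → R$254,040
  Less investment credit R$81,000 → R$173,040

R$371,840 > R$173,040, so the alternative floor tax is the binding amount.

R$371,840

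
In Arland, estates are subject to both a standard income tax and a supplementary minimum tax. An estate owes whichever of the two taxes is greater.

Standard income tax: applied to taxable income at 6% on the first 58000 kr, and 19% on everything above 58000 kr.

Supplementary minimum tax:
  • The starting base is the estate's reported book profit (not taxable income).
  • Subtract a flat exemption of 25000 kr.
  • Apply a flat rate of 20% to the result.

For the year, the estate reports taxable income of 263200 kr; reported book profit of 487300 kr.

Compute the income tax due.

Supplementary minimum tax:
  Base (reported book profit): 487300 kr
  Less exemption 25000 kr → base 462300 kr
  462300 kr × 20% = 92460 kr

Standard income tax:
  58000 kr × 6% = 3480 kr
  205200 kr × 19% = 38988 kr
  → 42468 kr

92460 kr > 42468 kr, so the supplementary minimum tax is the binding amount.

92460 kr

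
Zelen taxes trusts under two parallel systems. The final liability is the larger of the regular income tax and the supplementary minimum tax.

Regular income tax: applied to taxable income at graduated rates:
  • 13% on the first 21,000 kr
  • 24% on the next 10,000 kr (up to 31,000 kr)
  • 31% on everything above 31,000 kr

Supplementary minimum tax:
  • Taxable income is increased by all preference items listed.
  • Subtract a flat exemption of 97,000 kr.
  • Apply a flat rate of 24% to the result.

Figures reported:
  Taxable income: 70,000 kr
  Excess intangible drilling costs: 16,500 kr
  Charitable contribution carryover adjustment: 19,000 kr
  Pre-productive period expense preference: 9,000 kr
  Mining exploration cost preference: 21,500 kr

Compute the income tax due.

17,220 kr

Regular income tax:
  21,000 kr × 13% = 2,730 kr
  10,000 kr × 24% = 2,400 kr
  39,000 kr × 31% = 12,090 kr
  → 17,220 kr

Supplementary minimum tax:
  Adjusted income: 70,000 kr + 16,500 kr + 19,000 kr + 9,000 kr + 21,500 kr = 136,000 kr
  Less exemption 97,000 kr → base 39,000 kr
  39,000 kr × 24% = 9,360 kr

17,220 kr > 9,360 kr, so the regular income tax governs.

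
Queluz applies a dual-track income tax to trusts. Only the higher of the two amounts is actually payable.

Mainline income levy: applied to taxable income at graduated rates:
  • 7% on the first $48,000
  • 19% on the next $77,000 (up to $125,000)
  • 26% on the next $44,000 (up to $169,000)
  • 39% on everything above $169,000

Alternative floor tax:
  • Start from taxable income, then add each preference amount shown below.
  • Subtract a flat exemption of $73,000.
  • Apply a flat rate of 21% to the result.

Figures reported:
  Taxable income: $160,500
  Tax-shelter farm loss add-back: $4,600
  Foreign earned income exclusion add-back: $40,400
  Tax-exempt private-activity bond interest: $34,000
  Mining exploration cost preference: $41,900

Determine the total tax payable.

$43,764

Mainline income levy:
  $48,000 × 7% = $3,360
  $77,000 × 19% = $14,630
  $35,500 × 26% = $9,230
  → $27,220

Alternative floor tax:
  Adjusted income: $160,500 + $4,600 + $40,400 + $34,000 + $41,900 = $281,400
  Less exemption $73,000 → base $208,400
  $208,400 × 21% = $43,764

$43,764 > $27,220, so the alternative floor tax is the binding amount.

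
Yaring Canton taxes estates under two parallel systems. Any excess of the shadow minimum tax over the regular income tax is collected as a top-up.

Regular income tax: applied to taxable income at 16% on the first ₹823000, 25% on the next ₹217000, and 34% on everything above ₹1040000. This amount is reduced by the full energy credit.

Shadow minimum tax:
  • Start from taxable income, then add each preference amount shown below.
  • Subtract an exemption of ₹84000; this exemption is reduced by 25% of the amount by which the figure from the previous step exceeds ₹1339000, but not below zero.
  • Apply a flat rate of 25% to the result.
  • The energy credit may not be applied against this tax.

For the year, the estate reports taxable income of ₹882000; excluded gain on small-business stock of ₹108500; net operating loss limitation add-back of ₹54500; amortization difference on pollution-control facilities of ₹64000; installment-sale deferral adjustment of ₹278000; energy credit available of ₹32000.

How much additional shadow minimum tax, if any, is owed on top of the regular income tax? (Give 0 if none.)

Regular income tax:
  ₹823000 × 16% = ₹131680
  ₹59000 × 25% = ₹14750
  → ₹146430
  Less energy credit ₹32000 → ₹114430

Shadow minimum tax:
  Adjusted income: ₹882000 + ₹108500 + ₹54500 + ₹64000 + ₹278000 = ₹1387000
  Exemption: ₹84000 − 25% × (₹1387000 − ₹1339000) = ₹84000 − ₹12000 = ₹72000
  Base: ₹1387000 − ₹72000 = ₹1315000
  ₹1315000 × 25% = ₹328750

Excess of shadow minimum tax over regular income tax: ₹328750 − ₹114430 = ₹214320.

₹214320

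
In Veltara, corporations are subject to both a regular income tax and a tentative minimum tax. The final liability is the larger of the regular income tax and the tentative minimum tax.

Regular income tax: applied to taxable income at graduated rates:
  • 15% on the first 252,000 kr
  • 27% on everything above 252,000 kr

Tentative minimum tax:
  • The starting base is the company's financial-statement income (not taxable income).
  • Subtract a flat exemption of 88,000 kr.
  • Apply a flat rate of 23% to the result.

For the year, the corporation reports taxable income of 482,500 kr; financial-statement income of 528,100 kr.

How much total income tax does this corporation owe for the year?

Regular income tax:
  252,000 kr × 15% = 37,800 kr
  230,500 kr × 27% = 62,235 kr
  → 100,035 kr

Tentative minimum tax:
  Base (financial-statement income): 528,100 kr
  Less exemption 88,000 kr → base 440,100 kr
  440,100 kr × 23% = 101,223 kr

101,223 kr > 100,035 kr, so the tentative minimum tax is the binding amount.

101,223 kr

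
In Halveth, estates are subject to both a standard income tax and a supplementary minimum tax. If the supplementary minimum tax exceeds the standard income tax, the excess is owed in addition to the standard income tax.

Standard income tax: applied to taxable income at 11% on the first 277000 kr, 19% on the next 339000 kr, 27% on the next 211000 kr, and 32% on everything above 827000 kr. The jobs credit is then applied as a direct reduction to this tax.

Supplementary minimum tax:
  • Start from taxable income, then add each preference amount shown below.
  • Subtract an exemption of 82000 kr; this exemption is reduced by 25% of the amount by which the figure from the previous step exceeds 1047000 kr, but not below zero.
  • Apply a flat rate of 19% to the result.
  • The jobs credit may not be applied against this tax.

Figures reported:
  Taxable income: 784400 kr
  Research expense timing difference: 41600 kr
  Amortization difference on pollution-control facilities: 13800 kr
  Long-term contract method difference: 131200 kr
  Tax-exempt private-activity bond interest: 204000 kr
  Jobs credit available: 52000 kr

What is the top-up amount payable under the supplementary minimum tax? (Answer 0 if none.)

125402 kr

Standard income tax:
  277000 kr × 11% = 30470 kr
  339000 kr × 19% = 64410 kr
  168400 kr × 27% = 45468 kr
  → 140348 kr
  Less jobs credit 52000 kr → 88348 kr

Supplementary minimum tax:
  Adjusted income: 784400 kr + 41600 kr + 13800 kr + 131200 kr + 204000 kr = 1175000 kr
  Exemption: 82000 kr − 25% × (1175000 kr − 1047000 kr) = 82000 kr − 32000 kr = 50000 kr
  Base: 1175000 kr − 50000 kr = 1125000 kr
  1125000 kr × 19% = 213750 kr

Excess of supplementary minimum tax over standard income tax: 213750 kr − 88348 kr = 125402 kr.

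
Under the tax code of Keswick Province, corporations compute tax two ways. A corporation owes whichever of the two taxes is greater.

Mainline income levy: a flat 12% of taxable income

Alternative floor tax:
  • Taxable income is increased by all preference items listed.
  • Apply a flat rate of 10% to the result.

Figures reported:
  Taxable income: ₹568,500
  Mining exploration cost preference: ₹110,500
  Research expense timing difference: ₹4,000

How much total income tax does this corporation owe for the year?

Alternative floor tax:
  Adjusted income: ₹568,500 + ₹110,500 + ₹4,000 = ₹683,000
  ₹683,000 × 10% = ₹68,300

Mainline income levy:
  ₹568,500 × 12% = ₹68,220

₹68,300 > ₹68,220, so the alternative floor tax is the binding amount.

₹68,300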